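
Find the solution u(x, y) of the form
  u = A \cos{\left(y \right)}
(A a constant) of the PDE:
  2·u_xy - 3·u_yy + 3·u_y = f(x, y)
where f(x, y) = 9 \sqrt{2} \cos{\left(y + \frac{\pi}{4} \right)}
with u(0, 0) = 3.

Answer: u(x, y) = 3 \cos{\left(y \right)}

Derivation:
Substitute the ansatz u = A \cos{\left(y \right)} into the left-hand side.
Derivatives of the ansatz:
  u_xy = 0
  u_yy = - A \cos{\left(y \right)}
  u_y = - A \sin{\left(y \right)}
Term by term:
  2·u_xy = 0
  -3·u_yy = 3 A \cos{\left(y \right)}
  3·u_y = - 3 A \sin{\left(y \right)}
So the left-hand side equals
  - 3 A \sin{\left(y \right)} + 3 A \cos{\left(y \right)}
This must equal f(x, y) identically; expanded, f = - 9 \sin{\left(y \right)} + 9 \cos{\left(y \right)}.
Matching coefficients of the independent functions:
  [\sin{\left(y \right)}]:  - 3 A = -9
  [\cos{\left(y \right)}]:  3 A = 9
Solving: A = 3.
Check against the point condition:
  u(0, 0) = 3  ⟹  A = 3  ✓
Hence u(x, y) = 3 \cos{\left(y \right)}.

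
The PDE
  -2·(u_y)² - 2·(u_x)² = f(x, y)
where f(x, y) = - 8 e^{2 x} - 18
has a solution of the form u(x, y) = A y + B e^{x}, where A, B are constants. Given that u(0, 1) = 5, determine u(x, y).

Answer: u(x, y) = 3 y + 2 e^{x}

Derivation:
Substitute the ansatz u = A y + B e^{x} into the left-hand side.
Derivatives of the ansatz:
  u_y = A
  u_x = B e^{x}
Term by term:
  -2·(u_y)² = - 2 A^{2}
  -2·(u_x)² = - 2 B^{2} e^{2 x}
So the left-hand side equals
  - 2 A^{2} - 2 B^{2} e^{2 x}
This must equal f(x, y) = - 8 e^{2 x} - 18 identically.
Matching coefficients of the independent functions:
  [constant term]:  - 2 A^{2} = -18
  [e^{2 x}]:  - 2 B^{2} = -8
These equations allow (A, B) = (-3, -2) or (-3, 2) or (3, -2) or (3, 2).
Impose the point condition(s):
  u(0, 1) = 5  ⟹  A + B = 5
Only A = 3, B = 2 satisfies everything.
Hence u(x, y) = 3 y + 2 e^{x}.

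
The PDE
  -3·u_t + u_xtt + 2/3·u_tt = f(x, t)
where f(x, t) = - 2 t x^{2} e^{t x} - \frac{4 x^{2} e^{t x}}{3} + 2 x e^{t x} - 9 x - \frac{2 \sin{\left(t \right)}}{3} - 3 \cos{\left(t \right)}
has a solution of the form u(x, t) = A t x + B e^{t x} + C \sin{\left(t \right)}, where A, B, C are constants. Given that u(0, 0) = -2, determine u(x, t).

Substitute the ansatz u = A t x + B e^{t x} + C \sin{\left(t \right)} into the left-hand side.
Derivatives of the ansatz:
  u_t = A x + B x e^{t x} + C \cos{\left(t \right)}
  u_xtt = B t x^{2} e^{t x} + 2 B x e^{t x}
  u_tt = B x^{2} e^{t x} - C \sin{\left(t \right)}
Term by term:
  -3·u_t = - 3 A x - 3 B x e^{t x} - 3 C \cos{\left(t \right)}
  u_xtt = B t x^{2} e^{t x} + 2 B x e^{t x}
  2/3·u_tt = \frac{2 B x^{2} e^{t x}}{3} - \frac{2 C \sin{\left(t \right)}}{3}
So the left-hand side equals
  - 3 A x + B t x^{2} e^{t x} + \frac{2 B x^{2} e^{t x}}{3} - B x e^{t x} - \frac{2 C \sin{\left(t \right)}}{3} - 3 C \cos{\left(t \right)}
This must equal f(x, t) = - 2 t x^{2} e^{t x} - \frac{4 x^{2} e^{t x}}{3} + 2 x e^{t x} - 9 x - \frac{2 \sin{\left(t \right)}}{3} - 3 \cos{\left(t \right)} identically.
Matching coefficients of the independent functions:
  [x]:  - 3 A = -9
  [x e^{t x}]:  - B = 2
  [x^{2} e^{t x}]:  \frac{2 B}{3} = - \frac{4}{3}
  [t x^{2} e^{t x}]:  B = -2
  [\sin{\left(t \right)}]:  - \frac{2 C}{3} = - \frac{2}{3}
  [\cos{\left(t \right)}]:  - 3 C = -3
Solving: A = 3, B = -2, C = 1.
Check against the point condition:
  u(0, 0) = -2  ⟹  B = -2  ✓
Hence u(x, t) = 3 t x - 2 e^{t x} + \sin{\left(t \right)}.

Answer: u(x, t) = 3 t x - 2 e^{t x} + \sin{\left(t \right)}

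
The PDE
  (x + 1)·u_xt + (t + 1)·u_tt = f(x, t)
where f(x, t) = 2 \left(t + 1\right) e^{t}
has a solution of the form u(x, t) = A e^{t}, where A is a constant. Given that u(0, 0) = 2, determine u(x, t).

Answer: u(x, t) = 2 e^{t}

Derivation:
Substitute the ansatz u = A e^{t} into the left-hand side.
Derivatives of the ansatz:
  u_xt = 0
  u_tt = A e^{t}
Term by term:
  (x + 1)·u_xt = 0
  (t + 1)·u_tt = A t e^{t} + A e^{t}
So the left-hand side equals
  A t e^{t} + A e^{t}
This must equal f(x, t) identically; expanded, f = 2 t e^{t} + 2 e^{t}.
Matching coefficients of the independent functions:
  [t e^{t}, e^{t}]:  A = 2
Solving: A = 2.
Check against the point condition:
  u(0, 0) = 2  ⟹  A = 2  ✓
Hence u(x, t) = 2 e^{t}.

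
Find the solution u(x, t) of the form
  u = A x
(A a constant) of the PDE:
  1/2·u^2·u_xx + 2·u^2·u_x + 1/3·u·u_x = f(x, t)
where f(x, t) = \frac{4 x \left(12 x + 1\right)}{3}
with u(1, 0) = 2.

Answer: u(x, t) = 2 x

Derivation:
Substitute the ansatz u = A x into the left-hand side.
Derivatives of the ansatz:
  u_xx = 0
  u_x = A
Term by term:
  1/2·u^2·u_xx = 0
  2·u^2·u_x = 2 A^{3} x^{2}
  1/3·u·u_x = \frac{A^{2} x}{3}
So the left-hand side equals
  2 A^{3} x^{2} + \frac{A^{2} x}{3}
This must equal f(x, t) identically; expanded, f = 16 x^{2} + \frac{4 x}{3}.
Matching coefficients of the independent functions:
  [x]:  \frac{A^{2}}{3} = \frac{4}{3}
  [x^{2}]:  2 A^{3} = 16
Solving: A = 2.
Check against the point condition:
  u(1, 0) = 2  ⟹  A = 2  ✓
Hence u(x, t) = 2 x.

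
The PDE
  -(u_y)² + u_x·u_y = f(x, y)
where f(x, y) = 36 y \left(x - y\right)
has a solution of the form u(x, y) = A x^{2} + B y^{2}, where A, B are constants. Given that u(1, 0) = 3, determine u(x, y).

Substitute the ansatz u = A x^{2} + B y^{2} into the left-hand side.
Derivatives of the ansatz:
  u_y = 2 B y
  u_x = 2 A x
Term by term:
  -(u_y)² = - 4 B^{2} y^{2}
  u_x·u_y = 4 A B x y
So the left-hand side equals
  4 A B x y - 4 B^{2} y^{2}
This must equal f(x, y) identically; expanded, f = 36 x y - 36 y^{2}.
Matching coefficients of the independent functions:
  [y^{2}]:  - 4 B^{2} = -36
  [x y]:  4 A B = 36
These equations allow (A, B) = (-3, -3) or (3, 3).
Impose the point condition(s):
  u(1, 0) = 3  ⟹  A = 3
Only A = 3, B = 3 satisfies everything.
Hence u(x, y) = 3 x^{2} + 3 y^{2}.

Answer: u(x, y) = 3 x^{2} + 3 y^{2}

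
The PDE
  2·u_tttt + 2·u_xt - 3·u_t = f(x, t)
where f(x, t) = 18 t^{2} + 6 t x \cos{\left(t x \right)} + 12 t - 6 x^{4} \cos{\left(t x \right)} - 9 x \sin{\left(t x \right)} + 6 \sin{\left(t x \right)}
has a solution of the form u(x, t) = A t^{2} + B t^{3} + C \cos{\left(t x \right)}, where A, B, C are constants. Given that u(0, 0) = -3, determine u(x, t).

Answer: u(x, t) = - 2 t^{3} - 2 t^{2} - 3 \cos{\left(t x \right)}

Derivation:
Substitute the ansatz u = A t^{2} + B t^{3} + C \cos{\left(t x \right)} into the left-hand side.
Derivatives of the ansatz:
  u_tttt = C x^{4} \cos{\left(t x \right)}
  u_xt = - C t x \cos{\left(t x \right)} - C \sin{\left(t x \right)}
  u_t = 2 A t + 3 B t^{2} - C x \sin{\left(t x \right)}
Term by term:
  2·u_tttt = 2 C x^{4} \cos{\left(t x \right)}
  2·u_xt = - 2 C t x \cos{\left(t x \right)} - 2 C \sin{\left(t x \right)}
  -3·u_t = - 6 A t - 9 B t^{2} + 3 C x \sin{\left(t x \right)}
So the left-hand side equals
  - 6 A t - 9 B t^{2} - 2 C t x \cos{\left(t x \right)} + 2 C x^{4} \cos{\left(t x \right)} + 3 C x \sin{\left(t x \right)} - 2 C \sin{\left(t x \right)}
This must equal f(x, t) = 18 t^{2} + 6 t x \cos{\left(t x \right)} + 12 t - 6 x^{4} \cos{\left(t x \right)} - 9 x \sin{\left(t x \right)} + 6 \sin{\left(t x \right)} identically.
Matching coefficients of the independent functions:
  [t]:  - 6 A = 12
  [t^{2}]:  - 9 B = 18
  [x \sin{\left(t x \right)}]:  3 C = -9
  [x^{4} \cos{\left(t x \right)}]:  2 C = -6
  [t x \cos{\left(t x \right)}, \sin{\left(t x \right)}]:  - 2 C = 6
Solving: A = -2, B = -2, C = -3.
Check against the point condition:
  u(0, 0) = -3  ⟹  C = -3  ✓
Hence u(x, t) = - 2 t^{3} - 2 t^{2} - 3 \cos{\left(t x \right)}.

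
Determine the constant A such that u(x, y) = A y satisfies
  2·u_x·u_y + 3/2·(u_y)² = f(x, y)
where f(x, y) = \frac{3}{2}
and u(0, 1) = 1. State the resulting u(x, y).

Answer: u(x, y) = y

Derivation:
Substitute the ansatz u = A y into the left-hand side.
Derivatives of the ansatz:
  u_x = 0
  u_y = A
Term by term:
  2·u_x·u_y = 0
  3/2·(u_y)² = \frac{3 A^{2}}{2}
So the left-hand side equals
  \frac{3 A^{2}}{2}
This must equal f(x, y) = \frac{3}{2} identically.
Matching coefficients of the independent functions:
  [constant term]:  \frac{3 A^{2}}{2} = \frac{3}{2}
These equations allow (A) = (-1) or (1).
Impose the point condition(s):
  u(0, 1) = 1  ⟹  A = 1
Only A = 1 satisfies everything.
Hence u(x, y) = y.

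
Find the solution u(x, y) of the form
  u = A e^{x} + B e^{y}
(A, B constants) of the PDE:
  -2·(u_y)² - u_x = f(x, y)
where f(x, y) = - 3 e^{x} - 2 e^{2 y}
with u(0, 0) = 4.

Substitute the ansatz u = A e^{x} + B e^{y} into the left-hand side.
Derivatives of the ansatz:
  u_y = B e^{y}
  u_x = A e^{x}
Term by term:
  -2·(u_y)² = - 2 B^{2} e^{2 y}
  -u_x = - A e^{x}
So the left-hand side equals
  - A e^{x} - 2 B^{2} e^{2 y}
This must equal f(x, y) = - 3 e^{x} - 2 e^{2 y} identically.
Matching coefficients of the independent functions:
  [e^{x}]:  - A = -3
  [e^{2 y}]:  - 2 B^{2} = -2
These equations allow (A, B) = (3, -1) or (3, 1).
Impose the point condition(s):
  u(0, 0) = 4  ⟹  A + B = 4
Only A = 3, B = 1 satisfies everything.
Hence u(x, y) = 3 e^{x} + e^{y}.

Answer: u(x, y) = 3 e^{x} + e^{y}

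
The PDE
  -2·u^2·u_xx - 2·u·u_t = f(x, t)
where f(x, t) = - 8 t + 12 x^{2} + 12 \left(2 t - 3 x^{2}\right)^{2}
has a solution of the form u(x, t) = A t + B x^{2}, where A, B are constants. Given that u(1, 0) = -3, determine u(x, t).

Substitute the ansatz u = A t + B x^{2} into the left-hand side.
Derivatives of the ansatz:
  u_xx = 2 B
  u_t = A
Term by term:
  -2·u^2·u_xx = - 4 A^{2} B t^{2} - 8 A B^{2} t x^{2} - 4 B^{3} x^{4}
  -2·u·u_t = - 2 A^{2} t - 2 A B x^{2}
So the left-hand side equals
  - 4 A^{2} B t^{2} - 2 A^{2} t - 8 A B^{2} t x^{2} - 2 A B x^{2} - 4 B^{3} x^{4}
This must equal f(x, t) identically; expanded, f = 48 t^{2} - 144 t x^{2} - 8 t + 108 x^{4} + 12 x^{2}.
Matching coefficients of the independent functions:
  [t]:  - 2 A^{2} = -8
  [t^{2}]:  - 4 A^{2} B = 48
  [x^{2}]:  - 2 A B = 12
  [x^{4}]:  - 4 B^{3} = 108
  [t x^{2}]:  - 8 A B^{2} = -144
Solving: A = 2, B = -3.
Check against the point condition:
  u(1, 0) = -3  ⟹  B = -3  ✓
Hence u(x, t) = 2 t - 3 x^{2}.

Answer: u(x, t) = 2 t - 3 x^{2}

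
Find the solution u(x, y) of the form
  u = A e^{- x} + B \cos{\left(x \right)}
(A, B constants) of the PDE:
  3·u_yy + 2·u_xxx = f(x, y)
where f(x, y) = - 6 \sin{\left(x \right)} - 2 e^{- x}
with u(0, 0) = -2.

Substitute the ansatz u = A e^{- x} + B \cos{\left(x \right)} into the left-hand side.
Derivatives of the ansatz:
  u_yy = 0
  u_xxx = - A e^{- x} + B \sin{\left(x \right)}
Term by term:
  3·u_yy = 0
  2·u_xxx = - 2 A e^{- x} + 2 B \sin{\left(x \right)}
So the left-hand side equals
  - 2 A e^{- x} + 2 B \sin{\left(x \right)}
This must equal f(x, y) = - 6 \sin{\left(x \right)} - 2 e^{- x} identically.
Matching coefficients of the independent functions:
  [e^{- x}]:  - 2 A = -2
  [\sin{\left(x \right)}]:  2 B = -6
Solving: A = 1, B = -3.
Check against the point condition:
  u(0, 0) = -2  ⟹  A + B = -2  ✓
Hence u(x, y) = - 3 \cos{\left(x \right)} + e^{- x}.

Answer: u(x, y) = - 3 \cos{\left(x \right)} + e^{- x}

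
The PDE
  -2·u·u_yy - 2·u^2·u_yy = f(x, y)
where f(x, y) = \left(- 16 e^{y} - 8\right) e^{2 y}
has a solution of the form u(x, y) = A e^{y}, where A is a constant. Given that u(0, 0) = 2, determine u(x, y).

Substitute the ansatz u = A e^{y} into the left-hand side.
Derivatives of the ansatz:
  u_yy = A e^{y}
Term by term:
  -2·u·u_yy = - 2 A^{2} e^{2 y}
  -2·u^2·u_yy = - 2 A^{3} e^{3 y}
So the left-hand side equals
  - 2 A^{3} e^{3 y} - 2 A^{2} e^{2 y}
This must equal f(x, y) = \left(- 16 e^{y} - 8\right) e^{2 y} identically.
Matching coefficients of the independent functions:
  [e^{2 y}]:  - 2 A^{2} = -8
  [e^{3 y}]:  - 2 A^{3} = -16
Solving: A = 2.
Check against the point condition:
  u(0, 0) = 2  ⟹  A = 2  ✓
Hence u(x, y) = 2 e^{y}.

Answer: u(x, y) = 2 e^{y}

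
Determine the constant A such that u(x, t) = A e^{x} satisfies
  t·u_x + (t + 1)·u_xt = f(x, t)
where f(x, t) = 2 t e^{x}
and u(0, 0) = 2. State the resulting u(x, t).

Answer: u(x, t) = 2 e^{x}

Derivation:
Substitute the ansatz u = A e^{x} into the left-hand side.
Derivatives of the ansatz:
  u_x = A e^{x}
  u_xt = 0
Term by term:
  t·u_x = A t e^{x}
  (t + 1)·u_xt = 0
So the left-hand side equals
  A t e^{x}
This must equal f(x, t) = 2 t e^{x} identically.
Matching coefficients of the independent functions:
  [t e^{x}]:  A = 2
Solving: A = 2.
Check against the point condition:
  u(0, 0) = 2  ⟹  A = 2  ✓
Hence u(x, t) = 2 e^{x}.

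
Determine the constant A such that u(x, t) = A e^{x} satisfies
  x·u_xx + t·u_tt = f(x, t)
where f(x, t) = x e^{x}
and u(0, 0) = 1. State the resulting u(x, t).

Answer: u(x, t) = e^{x}

Derivation:
Substitute the ansatz u = A e^{x} into the left-hand side.
Derivatives of the ansatz:
  u_xx = A e^{x}
  u_tt = 0
Term by term:
  x·u_xx = A x e^{x}
  t·u_tt = 0
So the left-hand side equals
  A x e^{x}
This must equal f(x, t) = x e^{x} identically.
Matching coefficients of the independent functions:
  [x e^{x}]:  A = 1
Solving: A = 1.
Check against the point condition:
  u(0, 0) = 1  ⟹  A = 1  ✓
Hence u(x, t) = e^{x}.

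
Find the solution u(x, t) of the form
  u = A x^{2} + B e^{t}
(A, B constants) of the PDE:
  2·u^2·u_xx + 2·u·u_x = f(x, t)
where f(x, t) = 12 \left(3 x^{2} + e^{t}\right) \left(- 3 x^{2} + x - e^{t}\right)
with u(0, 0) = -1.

Substitute the ansatz u = A x^{2} + B e^{t} into the left-hand side.
Derivatives of the ansatz:
  u_xx = 2 A
  u_x = 2 A x
Term by term:
  2·u^2·u_xx = 4 A^{3} x^{4} + 8 A^{2} B x^{2} e^{t} + 4 A B^{2} e^{2 t}
  2·u·u_x = 4 A^{2} x^{3} + 4 A B x e^{t}
So the left-hand side equals
  4 A^{3} x^{4} + 8 A^{2} B x^{2} e^{t} + 4 A^{2} x^{3} + 4 A B^{2} e^{2 t} + 4 A B x e^{t}
This must equal f(x, t) identically; expanded, f = - 108 x^{4} + 36 x^{3} - 72 x^{2} e^{t} + 12 x e^{t} - 12 e^{2 t}.
Matching coefficients of the independent functions:
  [x^{3}]:  4 A^{2} = 36
  [x^{4}]:  4 A^{3} = -108
  [x e^{t}]:  4 A B = 12
  [x^{2} e^{t}]:  8 A^{2} B = -72
  [e^{2 t}]:  4 A B^{2} = -12
Solving: A = -3, B = -1.
Check against the point condition:
  u(0, 0) = -1  ⟹  B = -1  ✓
Hence u(x, t) = - 3 x^{2} - e^{t}.

Answer: u(x, t) = - 3 x^{2} - e^{t}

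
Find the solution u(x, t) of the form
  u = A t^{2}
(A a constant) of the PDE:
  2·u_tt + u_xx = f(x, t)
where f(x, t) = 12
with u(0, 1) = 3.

Substitute the ansatz u = A t^{2} into the left-hand side.
Derivatives of the ansatz:
  u_tt = 2 A
  u_xx = 0
Term by term:
  2·u_tt = 4 A
  u_xx = 0
So the left-hand side equals
  4 A
This must equal f(x, t) = 12 identically.
Matching coefficients of the independent functions:
  [constant term]:  4 A = 12
Solving: A = 3.
Check against the point condition:
  u(0, 1) = 3  ⟹  A = 3  ✓
Hence u(x, t) = 3 t^{2}.

Answer: u(x, t) = 3 t^{2}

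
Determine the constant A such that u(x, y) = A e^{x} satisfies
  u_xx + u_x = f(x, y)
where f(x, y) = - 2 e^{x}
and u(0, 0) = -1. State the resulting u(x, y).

Answer: u(x, y) = - e^{x}

Derivation:
Substitute the ansatz u = A e^{x} into the left-hand side.
Derivatives of the ansatz:
  u_xx = A e^{x}
  u_x = A e^{x}
Term by term:
  u_xx = A e^{x}
  u_x = A e^{x}
So the left-hand side equals
  2 A e^{x}
This must equal f(x, y) = - 2 e^{x} identically.
Matching coefficients of the independent functions:
  [e^{x}]:  2 A = -2
Solving: A = -1.
Check against the point condition:
  u(0, 0) = -1  ⟹  A = -1  ✓
Hence u(x, y) = - e^{x}.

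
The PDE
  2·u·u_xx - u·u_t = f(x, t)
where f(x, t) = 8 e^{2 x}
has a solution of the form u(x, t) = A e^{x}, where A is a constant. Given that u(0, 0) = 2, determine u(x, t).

Answer: u(x, t) = 2 e^{x}

Derivation:
Substitute the ansatz u = A e^{x} into the left-hand side.
Derivatives of the ansatz:
  u_xx = A e^{x}
  u_t = 0
Term by term:
  2·u·u_xx = 2 A^{2} e^{2 x}
  -u·u_t = 0
So the left-hand side equals
  2 A^{2} e^{2 x}
This must equal f(x, t) = 8 e^{2 x} identically.
Matching coefficients of the independent functions:
  [e^{2 x}]:  2 A^{2} = 8
These equations allow (A) = (-2) or (2).
Impose the point condition(s):
  u(0, 0) = 2  ⟹  A = 2
Only A = 2 satisfies everything.
Hence u(x, t) = 2 e^{x}.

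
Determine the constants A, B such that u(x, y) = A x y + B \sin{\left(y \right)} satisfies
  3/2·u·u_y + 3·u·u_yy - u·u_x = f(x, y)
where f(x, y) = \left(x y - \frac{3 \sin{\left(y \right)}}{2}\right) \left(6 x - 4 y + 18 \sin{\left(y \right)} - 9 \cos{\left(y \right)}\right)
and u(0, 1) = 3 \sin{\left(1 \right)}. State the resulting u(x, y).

Substitute the ansatz u = A x y + B \sin{\left(y \right)} into the left-hand side.
Derivatives of the ansatz:
  u_y = A x + B \cos{\left(y \right)}
  u_yy = - B \sin{\left(y \right)}
  u_x = A y
Term by term:
  3/2·u·u_y = \frac{3 A^{2} x^{2} y}{2} + \frac{3 A B x y \cos{\left(y \right)}}{2} + \frac{3 A B x \sin{\left(y \right)}}{2} + \frac{3 B^{2} \sin{\left(y \right)} \cos{\left(y \right)}}{2}
  3·u·u_yy = - 3 A B x y \sin{\left(y \right)} - 3 B^{2} \sin^{2}{\left(y \right)}
  -u·u_x = - A^{2} x y^{2} - A B y \sin{\left(y \right)}
So the left-hand side equals
  \frac{3 A^{2} x^{2} y}{2} - A^{2} x y^{2} - 3 A B x y \sin{\left(y \right)} + \frac{3 A B x y \cos{\left(y \right)}}{2} + \frac{3 A B x \sin{\left(y \right)}}{2} - A B y \sin{\left(y \right)} - 3 B^{2} \sin^{2}{\left(y \right)} + \frac{3 B^{2} \sin{\left(y \right)} \cos{\left(y \right)}}{2}
This must equal f(x, y) identically; expanded, f = 6 x^{2} y - 4 x y^{2} + 18 x y \sin{\left(y \right)} - 9 x y \cos{\left(y \right)} - 9 x \sin{\left(y \right)} + 6 y \sin{\left(y \right)} - 27 \sin^{2}{\left(y \right)} + \frac{27 \sin{\left(y \right)} \cos{\left(y \right)}}{2}.
Matching coefficients of the independent functions:
  [x y^{2}]:  - A^{2} = -4
  [x \sin{\left(y \right)}, x y \cos{\left(y \right)}]:  \frac{3 A B}{2} = -9
  [x^{2} y]:  \frac{3 A^{2}}{2} = 6
  [y \sin{\left(y \right)}]:  - A B = 6
  [\sin{\left(y \right)} \cos{\left(y \right)}]:  \frac{3 B^{2}}{2} = \frac{27}{2}
  [x y \sin{\left(y \right)}]:  - 3 A B = 18
  [\sin^{2}{\left(y \right)}]:  - 3 B^{2} = -27
These equations allow (A, B) = (-2, 3) or (2, -3).
Impose the point condition(s):
  u(0, 1) = 3 \sin{\left(1 \right)}  ⟹  B \sin{\left(1 \right)} = 3 \sin{\left(1 \right)}
Only A = -2, B = 3 satisfies everything.
Hence u(x, y) = - 2 x y + 3 \sin{\left(y \right)}.

Answer: u(x, y) = - 2 x y + 3 \sin{\left(y \right)}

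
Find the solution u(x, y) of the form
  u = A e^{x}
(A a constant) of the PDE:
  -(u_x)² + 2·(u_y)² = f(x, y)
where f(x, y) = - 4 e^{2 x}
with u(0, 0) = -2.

Substitute the ansatz u = A e^{x} into the left-hand side.
Derivatives of the ansatz:
  u_x = A e^{x}
  u_y = 0
Term by term:
  -(u_x)² = - A^{2} e^{2 x}
  2·(u_y)² = 0
So the left-hand side equals
  - A^{2} e^{2 x}
This must equal f(x, y) = - 4 e^{2 x} identically.
Matching coefficients of the independent functions:
  [e^{2 x}]:  - A^{2} = -4
These equations allow (A) = (-2) or (2).
Impose the point condition(s):
  u(0, 0) = -2  ⟹  A = -2
Only A = -2 satisfies everything.
Hence u(x, y) = - 2 e^{x}.

Answer: u(x, y) = - 2 e^{x}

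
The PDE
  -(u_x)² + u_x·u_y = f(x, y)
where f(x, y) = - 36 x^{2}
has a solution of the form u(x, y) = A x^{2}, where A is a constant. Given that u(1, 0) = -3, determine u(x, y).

Answer: u(x, y) = - 3 x^{2}

Derivation:
Substitute the ansatz u = A x^{2} into the left-hand side.
Derivatives of the ansatz:
  u_x = 2 A x
  u_y = 0
Term by term:
  -(u_x)² = - 4 A^{2} x^{2}
  u_x·u_y = 0
So the left-hand side equals
  - 4 A^{2} x^{2}
This must equal f(x, y) = - 36 x^{2} identically.
Matching coefficients of the independent functions:
  [x^{2}]:  - 4 A^{2} = -36
These equations allow (A) = (-3) or (3).
Impose the point condition(s):
  u(1, 0) = -3  ⟹  A = -3
Only A = -3 satisfies everything.
Hence u(x, y) = - 3 x^{2}.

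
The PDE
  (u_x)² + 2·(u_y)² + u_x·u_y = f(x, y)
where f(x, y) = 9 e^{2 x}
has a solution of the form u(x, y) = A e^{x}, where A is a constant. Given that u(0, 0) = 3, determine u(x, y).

Substitute the ansatz u = A e^{x} into the left-hand side.
Derivatives of the ansatz:
  u_x = A e^{x}
  u_y = 0
Term by term:
  (u_x)² = A^{2} e^{2 x}
  2·(u_y)² = 0
  u_x·u_y = 0
So the left-hand side equals
  A^{2} e^{2 x}
This must equal f(x, y) = 9 e^{2 x} identically.
Matching coefficients of the independent functions:
  [e^{2 x}]:  A^{2} = 9
These equations allow (A) = (-3) or (3).
Impose the point condition(s):
  u(0, 0) = 3  ⟹  A = 3
Only A = 3 satisfies everything.
Hence u(x, y) = 3 e^{x}.

Answer: u(x, y) = 3 e^{x}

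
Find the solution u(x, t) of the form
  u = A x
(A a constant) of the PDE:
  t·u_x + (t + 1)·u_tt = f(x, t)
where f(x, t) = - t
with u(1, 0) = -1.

Substitute the ansatz u = A x into the left-hand side.
Derivatives of the ansatz:
  u_x = A
  u_tt = 0
Term by term:
  t·u_x = A t
  (t + 1)·u_tt = 0
So the left-hand side equals
  A t
This must equal f(x, t) = - t identically.
Matching coefficients of the independent functions:
  [t]:  A = -1
Solving: A = -1.
Check against the point condition:
  u(1, 0) = -1  ⟹  A = -1  ✓
Hence u(x, t) = - x.

Answer: u(x, t) = - x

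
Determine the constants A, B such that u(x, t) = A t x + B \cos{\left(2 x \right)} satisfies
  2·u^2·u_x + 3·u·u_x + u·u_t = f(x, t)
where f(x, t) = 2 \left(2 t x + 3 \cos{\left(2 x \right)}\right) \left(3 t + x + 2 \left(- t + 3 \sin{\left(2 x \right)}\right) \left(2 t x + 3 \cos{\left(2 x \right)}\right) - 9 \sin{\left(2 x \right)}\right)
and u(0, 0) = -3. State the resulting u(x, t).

Substitute the ansatz u = A t x + B \cos{\left(2 x \right)} into the left-hand side.
Derivatives of the ansatz:
  u_x = A t - 2 B \sin{\left(2 x \right)}
  u_t = A x
Term by term:
  2·u^2·u_x = 2 A^{3} t^{3} x^{2} - 4 A^{2} B t^{2} x^{2} \sin{\left(2 x \right)} + 4 A^{2} B t^{2} x \cos{\left(2 x \right)} - 8 A B^{2} t x \sin{\left(2 x \right)} \cos{\left(2 x \right)} + 2 A B^{2} t \cos^{2}{\left(2 x \right)} - 4 B^{3} \sin{\left(2 x \right)} \cos^{2}{\left(2 x \right)}
  3·u·u_x = 3 A^{2} t^{2} x - 6 A B t x \sin{\left(2 x \right)} + 3 A B t \cos{\left(2 x \right)} - 6 B^{2} \sin{\left(2 x \right)} \cos{\left(2 x \right)}
  u·u_t = A^{2} t x^{2} + A B x \cos{\left(2 x \right)}
So the left-hand side equals
  2 A^{3} t^{3} x^{2} - 4 A^{2} B t^{2} x^{2} \sin{\left(2 x \right)} + 4 A^{2} B t^{2} x \cos{\left(2 x \right)} + 3 A^{2} t^{2} x + A^{2} t x^{2} - 8 A B^{2} t x \sin{\left(2 x \right)} \cos{\left(2 x \right)} + 2 A B^{2} t \cos^{2}{\left(2 x \right)} - 6 A B t x \sin{\left(2 x \right)} + 3 A B t \cos{\left(2 x \right)} + A B x \cos{\left(2 x \right)} - 4 B^{3} \sin{\left(2 x \right)} \cos^{2}{\left(2 x \right)} - 6 B^{2} \sin{\left(2 x \right)} \cos{\left(2 x \right)}
This must equal f(x, t) identically; expanded, f = - 16 t^{3} x^{2} + 48 t^{2} x^{2} \sin{\left(2 x \right)} - 48 t^{2} x \cos{\left(2 x \right)} + 12 t^{2} x + 4 t x^{2} + 144 t x \sin{\left(2 x \right)} \cos{\left(2 x \right)} - 36 t x \sin{\left(2 x \right)} - 36 t \cos^{2}{\left(2 x \right)} + 18 t \cos{\left(2 x \right)} + 6 x \cos{\left(2 x \right)} + 108 \sin{\left(2 x \right)} \cos^{2}{\left(2 x \right)} - 54 \sin{\left(2 x \right)} \cos{\left(2 x \right)}.
Matching coefficients of the independent functions:
  [t x^{2}]:  A^{2} = 4
  [t \cos{\left(2 x \right)}]:  3 A B = 18
  [t \cos^{2}{\left(2 x \right)}]:  2 A B^{2} = -36
  [t^{2} x]:  3 A^{2} = 12
  [t^{3} x^{2}]:  2 A^{3} = -16
  [x \cos{\left(2 x \right)}]:  A B = 6
  [\sin{\left(2 x \right)} \cos{\left(2 x \right)}]:  - 6 B^{2} = -54
  [\sin{\left(2 x \right)} \cos^{2}{\left(2 x \right)}]:  - 4 B^{3} = 108
  [t x \sin{\left(2 x \right)}]:  - 6 A B = -36
  [t^{2} x \cos{\left(2 x \right)}]:  4 A^{2} B = -48
  [t^{2} x^{2} \sin{\left(2 x \right)}]:  - 4 A^{2} B = 48
  [t x \sin{\left(2 x \right)} \cos{\left(2 x \right)}]:  - 8 A B^{2} = 144
Solving: A = -2, B = -3.
Check against the point condition:
  u(0, 0) = -3  ⟹  B = -3  ✓
Hence u(x, t) = - 2 t x - 3 \cos{\left(2 x \right)}.

Answer: u(x, t) = - 2 t x - 3 \cos{\left(2 x \right)}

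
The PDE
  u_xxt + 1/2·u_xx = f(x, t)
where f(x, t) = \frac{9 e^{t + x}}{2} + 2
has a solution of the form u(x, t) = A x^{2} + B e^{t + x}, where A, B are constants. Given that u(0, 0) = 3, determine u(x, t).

Answer: u(x, t) = 2 x^{2} + 3 e^{t + x}

Derivation:
Substitute the ansatz u = A x^{2} + B e^{t + x} into the left-hand side.
Derivatives of the ansatz:
  u_xxt = B e^{t} e^{x}
  u_xx = 2 A + B e^{t} e^{x}
Term by term:
  u_xxt = B e^{t} e^{x}
  1/2·u_xx = A + \frac{B e^{t} e^{x}}{2}
So the left-hand side equals
  A + \frac{3 B e^{t} e^{x}}{2}
This must equal f(x, t) identically; expanded, f = \frac{9 e^{t} e^{x}}{2} + 2.
Matching coefficients of the independent functions:
  [constant term]:  A = 2
  [e^{t} e^{x}]:  \frac{3 B}{2} = \frac{9}{2}
Solving: A = 2, B = 3.
Check against the point condition:
  u(0, 0) = 3  ⟹  B = 3  ✓
Hence u(x, t) = 2 x^{2} + 3 e^{t + x}.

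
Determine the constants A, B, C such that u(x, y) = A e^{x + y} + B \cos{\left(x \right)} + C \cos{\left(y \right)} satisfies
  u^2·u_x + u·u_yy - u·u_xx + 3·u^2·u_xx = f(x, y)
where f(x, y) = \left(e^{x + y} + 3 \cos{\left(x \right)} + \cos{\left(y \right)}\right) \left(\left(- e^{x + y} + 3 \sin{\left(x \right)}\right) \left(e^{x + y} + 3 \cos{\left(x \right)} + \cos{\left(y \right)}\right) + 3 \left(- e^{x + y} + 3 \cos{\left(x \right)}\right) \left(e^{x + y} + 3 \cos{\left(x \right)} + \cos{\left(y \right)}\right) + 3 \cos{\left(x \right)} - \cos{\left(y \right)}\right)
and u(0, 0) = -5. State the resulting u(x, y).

Substitute the ansatz u = A e^{x + y} + B \cos{\left(x \right)} + C \cos{\left(y \right)} into the left-hand side.
Derivatives of the ansatz:
  u_x = A e^{x} e^{y} - B \sin{\left(x \right)}
  u_yy = A e^{x} e^{y} - C \cos{\left(y \right)}
  u_xx = A e^{x} e^{y} - B \cos{\left(x \right)}
Term by term:
  u^2·u_x = A^{3} e^{3 x} e^{3 y} - A^{2} B e^{2 x} e^{2 y} \sin{\left(x \right)} + 2 A^{2} B e^{2 x} e^{2 y} \cos{\left(x \right)} + 2 A^{2} C e^{2 x} e^{2 y} \cos{\left(y \right)} - 2 A B^{2} e^{x} e^{y} \sin{\left(x \right)} \cos{\left(x \right)} + A B^{2} e^{x} e^{y} \cos^{2}{\left(x \right)} - 2 A B C e^{x} e^{y} \sin{\left(x \right)} \cos{\left(y \right)} + 2 A B C e^{x} e^{y} \cos{\left(x \right)} \cos{\left(y \right)} + A C^{2} e^{x} e^{y} \cos^{2}{\left(y \right)} - B^{3} \sin{\left(x \right)} \cos^{2}{\left(x \right)} - 2 B^{2} C \sin{\left(x \right)} \cos{\left(x \right)} \cos{\left(y \right)} - B C^{2} \sin{\left(x \right)} \cos^{2}{\left(y \right)}
  u·u_yy = A^{2} e^{2 x} e^{2 y} + A B e^{x} e^{y} \cos{\left(x \right)} - B C \cos{\left(x \right)} \cos{\left(y \right)} - C^{2} \cos^{2}{\left(y \right)}
  -u·u_xx = - A^{2} e^{2 x} e^{2 y} - A C e^{x} e^{y} \cos{\left(y \right)} + B^{2} \cos^{2}{\left(x \right)} + B C \cos{\left(x \right)} \cos{\left(y \right)}
  3·u^2·u_xx = 3 A^{3} e^{3 x} e^{3 y} + 3 A^{2} B e^{2 x} e^{2 y} \cos{\left(x \right)} + 6 A^{2} C e^{2 x} e^{2 y} \cos{\left(y \right)} - 3 A B^{2} e^{x} e^{y} \cos^{2}{\left(x \right)} + 3 A C^{2} e^{x} e^{y} \cos^{2}{\left(y \right)} - 3 B^{3} \cos^{3}{\left(x \right)} - 6 B^{2} C \cos^{2}{\left(x \right)} \cos{\left(y \right)} - 3 B C^{2} \cos{\left(x \right)} \cos^{2}{\left(y \right)}
So the left-hand side equals
  4 A^{3} e^{3 x} e^{3 y} - A^{2} B e^{2 x} e^{2 y} \sin{\left(x \right)} + 5 A^{2} B e^{2 x} e^{2 y} \cos{\left(x \right)} + 8 A^{2} C e^{2 x} e^{2 y} \cos{\left(y \right)} - 2 A B^{2} e^{x} e^{y} \sin{\left(x \right)} \cos{\left(x \right)} - 2 A B^{2} e^{x} e^{y} \cos^{2}{\left(x \right)} - 2 A B C e^{x} e^{y} \sin{\left(x \right)} \cos{\left(y \right)} + 2 A B C e^{x} e^{y} \cos{\left(x \right)} \cos{\left(y \right)} + A B e^{x} e^{y} \cos{\left(x \right)} + 4 A C^{2} e^{x} e^{y} \cos^{2}{\left(y \right)} - A C e^{x} e^{y} \cos{\left(y \right)} - B^{3} \sin{\left(x \right)} \cos^{2}{\left(x \right)} - 3 B^{3} \cos^{3}{\left(x \right)} - 2 B^{2} C \sin{\left(x \right)} \cos{\left(x \right)} \cos{\left(y \right)} - 6 B^{2} C \cos^{2}{\left(x \right)} \cos{\left(y \right)} + B^{2} \cos^{2}{\left(x \right)} - B C^{2} \sin{\left(x \right)} \cos^{2}{\left(y \right)} - 3 B C^{2} \cos{\left(x \right)} \cos^{2}{\left(y \right)} - C^{2} \cos^{2}{\left(y \right)}
This must equal f(x, y) identically; expanded, f = - 4 e^{3 x} e^{3 y} + 3 e^{2 x} e^{2 y} \sin{\left(x \right)} - 15 e^{2 x} e^{2 y} \cos{\left(x \right)} - 8 e^{2 x} e^{2 y} \cos{\left(y \right)} + 18 e^{x} e^{y} \sin{\left(x \right)} \cos{\left(x \right)} + 6 e^{x} e^{y} \sin{\left(x \right)} \cos{\left(y \right)} + 18 e^{x} e^{y} \cos^{2}{\left(x \right)} - 6 e^{x} e^{y} \cos{\left(x \right)} \cos{\left(y \right)} + 3 e^{x} e^{y} \cos{\left(x \right)} - 4 e^{x} e^{y} \cos^{2}{\left(y \right)} - e^{x} e^{y} \cos{\left(y \right)} + 27 \sin{\left(x \right)} \cos^{2}{\left(x \right)} + 18 \sin{\left(x \right)} \cos{\left(x \right)} \cos{\left(y \right)} + 3 \sin{\left(x \right)} \cos^{2}{\left(y \right)} + 81 \cos^{3}{\left(x \right)} + 54 \cos^{2}{\left(x \right)} \cos{\left(y \right)} + 9 \cos^{2}{\left(x \right)} + 9 \cos{\left(x \right)} \cos^{2}{\left(y \right)} - \cos^{2}{\left(y \right)}.
Matching coefficients of the independent functions:
(each divided by its leading coefficient; functions giving the same equation are listed together)
  [e^{3 x} e^{3 y}]:  A^{3} + 1 = 0
  [\sin{\left(x \right)} \cos^{2}{\left(x \right)}, \cos^{3}{\left(x \right)}]:  B^{3} + 27 = 0
  [\sin{\left(x \right)} \cos^{2}{\left(y \right)}, \cos{\left(x \right)} \cos^{2}{\left(y \right)}]:  B C^{2} + 3 = 0
  [\cos^{2}{\left(x \right)} \cos{\left(y \right)}, \sin{\left(x \right)} \cos{\left(x \right)} \cos{\left(y \right)}]:  B^{2} C + 9 = 0
  [e^{x} e^{y} \cos{\left(x \right)}]:  A B - 3 = 0
  [e^{x} e^{y} \cos^{2}{\left(x \right)}, e^{x} e^{y} \sin{\left(x \right)} \cos{\left(x \right)}]:  A B^{2} + 9 = 0
  [e^{x} e^{y} \cos{\left(y \right)}]:  A C - 1 = 0
  [e^{x} e^{y} \cos^{2}{\left(y \right)}]:  A C^{2} + 1 = 0
  [e^{2 x} e^{2 y} \sin{\left(x \right)}, e^{2 x} e^{2 y} \cos{\left(x \right)}]:  A^{2} B + 3 = 0
  [e^{2 x} e^{2 y} \cos{\left(y \right)}]:  A^{2} C + 1 = 0
  [e^{x} e^{y} \sin{\left(x \right)} \cos{\left(y \right)}, e^{x} e^{y} \cos{\left(x \right)} \cos{\left(y \right)}]:  A B C + 3 = 0
  [\cos^{2}{\left(x \right)}]:  B^{2} - 9 = 0
  [\cos^{2}{\left(y \right)}]:  C^{2} - 1 = 0
Solving: A = -1, B = -3, C = -1.
Check against the point condition:
  u(0, 0) = -5  ⟹  A + B + C = -5  ✓
Hence u(x, y) = - e^{x + y} - 3 \cos{\left(x \right)} - \cos{\left(y \right)}.

Answer: u(x, y) = - e^{x + y} - 3 \cos{\left(x \right)} - \cos{\left(y \right)}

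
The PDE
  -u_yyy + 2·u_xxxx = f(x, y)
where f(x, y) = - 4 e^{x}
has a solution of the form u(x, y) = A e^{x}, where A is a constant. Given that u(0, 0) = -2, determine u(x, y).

Answer: u(x, y) = - 2 e^{x}

Derivation:
Substitute the ansatz u = A e^{x} into the left-hand side.
Derivatives of the ansatz:
  u_yyy = 0
  u_xxxx = A e^{x}
Term by term:
  -u_yyy = 0
  2·u_xxxx = 2 A e^{x}
So the left-hand side equals
  2 A e^{x}
This must equal f(x, y) = - 4 e^{x} identically.
Matching coefficients of the independent functions:
  [e^{x}]:  2 A = -4
Solving: A = -2.
Check against the point condition:
  u(0, 0) = -2  ⟹  A = -2  ✓
Hence u(x, y) = - 2 e^{x}.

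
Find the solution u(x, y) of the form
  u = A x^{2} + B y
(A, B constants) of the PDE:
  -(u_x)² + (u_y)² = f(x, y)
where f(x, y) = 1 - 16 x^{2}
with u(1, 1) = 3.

Substitute the ansatz u = A x^{2} + B y into the left-hand side.
Derivatives of the ansatz:
  u_x = 2 A x
  u_y = B
Term by term:
  -(u_x)² = - 4 A^{2} x^{2}
  (u_y)² = B^{2}
So the left-hand side equals
  - 4 A^{2} x^{2} + B^{2}
This must equal f(x, y) = 1 - 16 x^{2} identically.
Matching coefficients of the independent functions:
  [constant term]:  B^{2} = 1
  [x^{2}]:  - 4 A^{2} = -16
These equations allow (A, B) = (-2, -1) or (-2, 1) or (2, -1) or (2, 1).
Impose the point condition(s):
  u(1, 1) = 3  ⟹  A + B = 3
Only A = 2, B = 1 satisfies everything.
Hence u(x, y) = 2 x^{2} + y.

Answer: u(x, y) = 2 x^{2} + y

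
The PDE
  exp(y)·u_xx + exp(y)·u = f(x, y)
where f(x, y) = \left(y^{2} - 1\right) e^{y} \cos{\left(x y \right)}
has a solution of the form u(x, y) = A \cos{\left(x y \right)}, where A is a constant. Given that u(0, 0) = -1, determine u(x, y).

Substitute the ansatz u = A \cos{\left(x y \right)} into the left-hand side.
Derivatives of the ansatz:
  u_xx = - A y^{2} \cos{\left(x y \right)}
Term by term:
  exp(y)·u_xx = - A y^{2} e^{y} \cos{\left(x y \right)}
  exp(y)·u = A e^{y} \cos{\left(x y \right)}
So the left-hand side equals
  - A y^{2} e^{y} \cos{\left(x y \right)} + A e^{y} \cos{\left(x y \right)}
This must equal f(x, y) identically; expanded, f = y^{2} e^{y} \cos{\left(x y \right)} - e^{y} \cos{\left(x y \right)}.
Matching coefficients of the independent functions:
  [e^{y} \cos{\left(x y \right)}]:  A = -1
  [y^{2} e^{y} \cos{\left(x y \right)}]:  - A = 1
Solving: A = -1.
Check against the point condition:
  u(0, 0) = -1  ⟹  A = -1  ✓
Hence u(x, y) = - \cos{\left(x y \right)}.

Answer: u(x, y) = - \cos{\left(x y \right)}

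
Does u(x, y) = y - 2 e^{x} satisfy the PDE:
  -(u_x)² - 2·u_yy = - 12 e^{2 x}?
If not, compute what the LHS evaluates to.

Evaluate each term of the left-hand side for u = y - 2 e^{x}.
Derivatives:
  u_x = - 2 e^{x}
  u_yy = 0
Terms:
  -(u_x)² = - 4 e^{2 x}
  -2·u_yy = 0
Sum: LHS = - 4 e^{2 x}
Given right-hand side: - 12 e^{2 x}. Difference LHS − RHS = 8 e^{2 x} ≠ 0, so u is not a solution.

Answer: No, the LHS evaluates to - 4 e^{2 x}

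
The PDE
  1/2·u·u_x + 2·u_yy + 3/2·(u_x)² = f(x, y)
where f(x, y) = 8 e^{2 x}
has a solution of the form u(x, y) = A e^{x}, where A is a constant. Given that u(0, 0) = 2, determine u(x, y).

Substitute the ansatz u = A e^{x} into the left-hand side.
Derivatives of the ansatz:
  u_x = A e^{x}
  u_yy = 0
Term by term:
  1/2·u·u_x = \frac{A^{2} e^{2 x}}{2}
  2·u_yy = 0
  3/2·(u_x)² = \frac{3 A^{2} e^{2 x}}{2}
So the left-hand side equals
  2 A^{2} e^{2 x}
This must equal f(x, y) = 8 e^{2 x} identically.
Matching coefficients of the independent functions:
  [e^{2 x}]:  2 A^{2} = 8
These equations allow (A) = (-2) or (2).
Impose the point condition(s):
  u(0, 0) = 2  ⟹  A = 2
Only A = 2 satisfies everything.
Hence u(x, y) = 2 e^{x}.

Answer: u(x, y) = 2 e^{x}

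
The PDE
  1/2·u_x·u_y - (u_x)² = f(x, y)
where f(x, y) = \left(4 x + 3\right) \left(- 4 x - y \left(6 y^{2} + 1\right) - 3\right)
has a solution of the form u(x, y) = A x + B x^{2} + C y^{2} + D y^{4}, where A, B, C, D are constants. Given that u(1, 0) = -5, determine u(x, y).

Substitute the ansatz u = A x + B x^{2} + C y^{2} + D y^{4} into the left-hand side.
Derivatives of the ansatz:
  u_x = A + 2 B x
  u_y = 2 C y + 4 D y^{3}
Term by term:
  1/2·u_x·u_y = A C y + 2 A D y^{3} + 2 B C x y + 4 B D x y^{3}
  -(u_x)² = - A^{2} - 4 A B x - 4 B^{2} x^{2}
So the left-hand side equals
  - A^{2} - 4 A B x + A C y + 2 A D y^{3} - 4 B^{2} x^{2} + 2 B C x y + 4 B D x y^{3}
This must equal f(x, y) identically; expanded, f = - 16 x^{2} - 24 x y^{3} - 4 x y - 24 x - 18 y^{3} - 3 y - 9.
Matching coefficients of the independent functions:
  [constant term]:  - A^{2} = -9
  [x]:  - 4 A B = -24
  [x^{2}]:  - 4 B^{2} = -16
  [y]:  A C = -3
  [y^{3}]:  2 A D = -18
  [x y]:  2 B C = -4
  [x y^{3}]:  4 B D = -24
These equations allow (A, B, C, D) = (-3, -2, 1, 3) or (3, 2, -1, -3).
Impose the point condition(s):
  u(1, 0) = -5  ⟹  A + B = -5
Only A = -3, B = -2, C = 1, D = 3 satisfies everything.
Hence u(x, y) = - 2 x^{2} - 3 x + 3 y^{4} + y^{2}.

Answer: u(x, y) = - 2 x^{2} - 3 x + 3 y^{4} + y^{2}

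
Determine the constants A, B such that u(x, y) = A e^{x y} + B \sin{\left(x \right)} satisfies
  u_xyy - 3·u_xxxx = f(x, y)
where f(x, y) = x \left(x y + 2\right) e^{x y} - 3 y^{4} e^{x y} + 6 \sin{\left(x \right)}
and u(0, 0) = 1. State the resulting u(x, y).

Substitute the ansatz u = A e^{x y} + B \sin{\left(x \right)} into the left-hand side.
Derivatives of the ansatz:
  u_xyy = A x^{2} y e^{x y} + 2 A x e^{x y}
  u_xxxx = A y^{4} e^{x y} + B \sin{\left(x \right)}
Term by term:
  u_xyy = A x^{2} y e^{x y} + 2 A x e^{x y}
  -3·u_xxxx = - 3 A y^{4} e^{x y} - 3 B \sin{\left(x \right)}
So the left-hand side equals
  A x^{2} y e^{x y} + 2 A x e^{x y} - 3 A y^{4} e^{x y} - 3 B \sin{\left(x \right)}
This must equal f(x, y) identically; expanded, f = x^{2} y e^{x y} + 2 x e^{x y} - 3 y^{4} e^{x y} + 6 \sin{\left(x \right)}.
Matching coefficients of the independent functions:
  [x e^{x y}]:  2 A = 2
  [y^{4} e^{x y}]:  - 3 A = -3
  [x^{2} y e^{x y}]:  A = 1
  [\sin{\left(x \right)}]:  - 3 B = 6
Solving: A = 1, B = -2.
Check against the point condition:
  u(0, 0) = 1  ⟹  A = 1  ✓
Hence u(x, y) = e^{x y} - 2 \sin{\left(x \right)}.

Answer: u(x, y) = e^{x y} - 2 \sin{\left(x \right)}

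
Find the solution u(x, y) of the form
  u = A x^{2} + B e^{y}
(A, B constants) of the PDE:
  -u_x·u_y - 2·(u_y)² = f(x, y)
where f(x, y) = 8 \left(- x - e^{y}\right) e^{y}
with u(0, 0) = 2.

Substitute the ansatz u = A x^{2} + B e^{y} into the left-hand side.
Derivatives of the ansatz:
  u_x = 2 A x
  u_y = B e^{y}
Term by term:
  -u_x·u_y = - 2 A B x e^{y}
  -2·(u_y)² = - 2 B^{2} e^{2 y}
So the left-hand side equals
  - 2 A B x e^{y} - 2 B^{2} e^{2 y}
This must equal f(x, y) identically; expanded, f = - 8 x e^{y} - 8 e^{2 y}.
Matching coefficients of the independent functions:
  [x e^{y}]:  - 2 A B = -8
  [e^{2 y}]:  - 2 B^{2} = -8
These equations allow (A, B) = (-2, -2) or (2, 2).
Impose the point condition(s):
  u(0, 0) = 2  ⟹  B = 2
Only A = 2, B = 2 satisfies everything.
Hence u(x, y) = 2 x^{2} + 2 e^{y}.

Answer: u(x, y) = 2 x^{2} + 2 e^{y}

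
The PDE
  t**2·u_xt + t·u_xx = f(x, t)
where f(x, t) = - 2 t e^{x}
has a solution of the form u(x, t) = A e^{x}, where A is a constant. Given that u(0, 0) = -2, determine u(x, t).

Substitute the ansatz u = A e^{x} into the left-hand side.
Derivatives of the ansatz:
  u_xt = 0
  u_xx = A e^{x}
Term by term:
  t**2·u_xt = 0
  t·u_xx = A t e^{x}
So the left-hand side equals
  A t e^{x}
This must equal f(x, t) = - 2 t e^{x} identically.
Matching coefficients of the independent functions:
  [t e^{x}]:  A = -2
Solving: A = -2.
Check against the point condition:
  u(0, 0) = -2  ⟹  A = -2  ✓
Hence u(x, t) = - 2 e^{x}.

Answer: u(x, t) = - 2 e^{x}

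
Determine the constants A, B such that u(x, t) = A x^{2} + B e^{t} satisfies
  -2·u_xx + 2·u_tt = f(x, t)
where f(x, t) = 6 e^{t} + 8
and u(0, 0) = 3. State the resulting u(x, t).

Substitute the ansatz u = A x^{2} + B e^{t} into the left-hand side.
Derivatives of the ansatz:
  u_xx = 2 A
  u_tt = B e^{t}
Term by term:
  -2·u_xx = - 4 A
  2·u_tt = 2 B e^{t}
So the left-hand side equals
  - 4 A + 2 B e^{t}
This must equal f(x, t) = 6 e^{t} + 8 identically.
Matching coefficients of the independent functions:
  [constant term]:  - 4 A = 8
  [e^{t}]:  2 B = 6
Solving: A = -2, B = 3.
Check against the point condition:
  u(0, 0) = 3  ⟹  B = 3  ✓
Hence u(x, t) = - 2 x^{2} + 3 e^{t}.

Answer: u(x, t) = - 2 x^{2} + 3 e^{t}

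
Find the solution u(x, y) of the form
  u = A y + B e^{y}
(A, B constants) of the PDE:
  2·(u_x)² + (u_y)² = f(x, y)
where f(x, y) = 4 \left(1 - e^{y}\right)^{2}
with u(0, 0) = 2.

Answer: u(x, y) = - 2 y + 2 e^{y}

Derivation:
Substitute the ansatz u = A y + B e^{y} into the left-hand side.
Derivatives of the ansatz:
  u_x = 0
  u_y = A + B e^{y}
Term by term:
  2·(u_x)² = 0
  (u_y)² = A^{2} + 2 A B e^{y} + B^{2} e^{2 y}
So the left-hand side equals
  A^{2} + 2 A B e^{y} + B^{2} e^{2 y}
This must equal f(x, y) identically; expanded, f = 4 e^{2 y} - 8 e^{y} + 4.
Matching coefficients of the independent functions:
  [constant term]:  A^{2} = 4
  [e^{y}]:  2 A B = -8
  [e^{2 y}]:  B^{2} = 4
These equations allow (A, B) = (-2, 2) or (2, -2).
Impose the point condition(s):
  u(0, 0) = 2  ⟹  B = 2
Only A = -2, B = 2 satisfies everything.
Hence u(x, y) = - 2 y + 2 e^{y}.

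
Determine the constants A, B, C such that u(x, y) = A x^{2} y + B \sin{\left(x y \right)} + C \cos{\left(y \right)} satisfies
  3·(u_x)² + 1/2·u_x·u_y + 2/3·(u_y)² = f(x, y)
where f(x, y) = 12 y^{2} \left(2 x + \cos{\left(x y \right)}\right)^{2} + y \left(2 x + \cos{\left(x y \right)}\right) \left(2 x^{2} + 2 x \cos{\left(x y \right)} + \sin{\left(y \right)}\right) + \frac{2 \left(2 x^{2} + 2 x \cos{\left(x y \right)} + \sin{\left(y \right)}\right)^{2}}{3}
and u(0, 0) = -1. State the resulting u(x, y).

Substitute the ansatz u = A x^{2} y + B \sin{\left(x y \right)} + C \cos{\left(y \right)} into the left-hand side.
Derivatives of the ansatz:
  u_x = 2 A x y + B y \cos{\left(x y \right)}
  u_y = A x^{2} + B x \cos{\left(x y \right)} - C \sin{\left(y \right)}
Term by term:
  3·(u_x)² = 12 A^{2} x^{2} y^{2} + 12 A B x y^{2} \cos{\left(x y \right)} + 3 B^{2} y^{2} \cos^{2}{\left(x y \right)}
  1/2·u_x·u_y = A^{2} x^{3} y + \frac{3 A B x^{2} y \cos{\left(x y \right)}}{2} - A C x y \sin{\left(y \right)} + \frac{B^{2} x y \cos^{2}{\left(x y \right)}}{2} - \frac{B C y \sin{\left(y \right)} \cos{\left(x y \right)}}{2}
  2/3·(u_y)² = \frac{2 A^{2} x^{4}}{3} + \frac{4 A B x^{3} \cos{\left(x y \right)}}{3} - \frac{4 A C x^{2} \sin{\left(y \right)}}{3} + \frac{2 B^{2} x^{2} \cos^{2}{\left(x y \right)}}{3} - \frac{4 B C x \sin{\left(y \right)} \cos{\left(x y \right)}}{3} + \frac{2 C^{2} \sin^{2}{\left(y \right)}}{3}
So the left-hand side equals
  \frac{2 A^{2} x^{4}}{3} + A^{2} x^{3} y + 12 A^{2} x^{2} y^{2} + \frac{4 A B x^{3} \cos{\left(x y \right)}}{3} + \frac{3 A B x^{2} y \cos{\left(x y \right)}}{2} + 12 A B x y^{2} \cos{\left(x y \right)} - \frac{4 A C x^{2} \sin{\left(y \right)}}{3} - A C x y \sin{\left(y \right)} + \frac{2 B^{2} x^{2} \cos^{2}{\left(x y \right)}}{3} + \frac{B^{2} x y \cos^{2}{\left(x y \right)}}{2} + 3 B^{2} y^{2} \cos^{2}{\left(x y \right)} - \frac{4 B C x \sin{\left(y \right)} \cos{\left(x y \right)}}{3} - \frac{B C y \sin{\left(y \right)} \cos{\left(x y \right)}}{2} + \frac{2 C^{2} \sin^{2}{\left(y \right)}}{3}
This must equal f(x, y) identically; expanded, f = \frac{8 x^{4}}{3} + 4 x^{3} y + \frac{16 x^{3} \cos{\left(x y \right)}}{3} + 48 x^{2} y^{2} + 6 x^{2} y \cos{\left(x y \right)} + \frac{8 x^{2} \sin{\left(y \right)}}{3} + \frac{8 x^{2} \cos^{2}{\left(x y \right)}}{3} + 48 x y^{2} \cos{\left(x y \right)} + 2 x y \sin{\left(y \right)} + 2 x y \cos^{2}{\left(x y \right)} + \frac{8 x \sin{\left(y \right)} \cos{\left(x y \right)}}{3} + 12 y^{2} \cos^{2}{\left(x y \right)} + y \sin{\left(y \right)} \cos{\left(x y \right)} + \frac{2 \sin^{2}{\left(y \right)}}{3}.
Matching coefficients of the independent functions:
  [x^{4}]:  \frac{2 A^{2}}{3} = \frac{8}{3}
  [x^{2} y^{2}]:  12 A^{2} = 48
  [x^{2} \sin{\left(y \right)}]:  - \frac{4 A C}{3} = \frac{8}{3}
  [x^{2} \cos^{2}{\left(x y \right)}]:  \frac{2 B^{2}}{3} = \frac{8}{3}
  [x^{3} y]:  A^{2} = 4
  [x^{3} \cos{\left(x y \right)}]:  \frac{4 A B}{3} = \frac{16}{3}
  [y^{2} \cos^{2}{\left(x y \right)}]:  3 B^{2} = 12
  [x y \sin{\left(y \right)}]:  - A C = 2
  [x y \cos^{2}{\left(x y \right)}]:  \frac{B^{2}}{2} = 2
  [x y^{2} \cos{\left(x y \right)}]:  12 A B = 48
  [x \sin{\left(y \right)} \cos{\left(x y \right)}]:  - \frac{4 B C}{3} = \frac{8}{3}
  [x^{2} y \cos{\left(x y \right)}]:  \frac{3 A B}{2} = 6
  [y \sin{\left(y \right)} \cos{\left(x y \right)}]:  - \frac{B C}{2} = 1
  [\sin^{2}{\left(y \right)}]:  \frac{2 C^{2}}{3} = \frac{2}{3}
These equations allow (A, B, C) = (-2, -2, 1) or (2, 2, -1).
Impose the point condition(s):
  u(0, 0) = -1  ⟹  C = -1
Only A = 2, B = 2, C = -1 satisfies everything.
Hence u(x, y) = 2 x^{2} y + 2 \sin{\left(x y \right)} - \cos{\left(y \right)}.

Answer: u(x, y) = 2 x^{2} y + 2 \sin{\left(x y \right)} - \cos{\left(y \right)}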